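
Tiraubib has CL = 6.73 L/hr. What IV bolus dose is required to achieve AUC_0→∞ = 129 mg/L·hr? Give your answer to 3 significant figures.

Dose_iv = CL × AUC_0→∞
     = 6.73 × 129 = 868.17 mg

Dose = 868 mg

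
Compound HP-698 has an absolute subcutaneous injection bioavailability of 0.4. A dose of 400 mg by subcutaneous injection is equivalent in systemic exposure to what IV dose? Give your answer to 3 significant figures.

Systemic exposure from an extravascular dose = F × D_ev, so the equivalent IV dose is F × D_ev.
D_iv = F × D_ev = 0.4 × 400 = 160 mg

D_iv = 160 mg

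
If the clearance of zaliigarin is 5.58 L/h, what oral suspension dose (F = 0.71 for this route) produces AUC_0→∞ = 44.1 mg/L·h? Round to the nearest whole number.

Dose = CL × AUC_0→∞ / F
     = 5.58 × 44.1 / 0.71 = 346.589 mg

Dose = 347 mg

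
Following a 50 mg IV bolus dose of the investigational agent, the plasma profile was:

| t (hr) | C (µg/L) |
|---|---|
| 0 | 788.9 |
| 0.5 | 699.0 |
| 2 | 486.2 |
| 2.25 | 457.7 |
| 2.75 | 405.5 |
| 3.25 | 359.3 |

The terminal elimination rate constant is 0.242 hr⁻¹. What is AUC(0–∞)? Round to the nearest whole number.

Trapezoidal AUC_0→3.25:
  [0→0.5]: (788.9+699.0)/2 × 0.5 = 371.975
  [0.5→2]: (699.0+486.2)/2 × 1.5 = 888.9
  [2→2.25]: (486.2+457.7)/2 × 0.25 = 117.9875
  [2.25→2.75]: (457.7+405.5)/2 × 0.5 = 215.8
  [2.75→3.25]: (405.5+359.3)/2 × 0.5 = 191.2
  Sum = 1785.8625 µg/L·hr
Extrapolated tail: C_last / k_e = 359.3 / 0.242 = 1484.711
AUC_0→∞ = 1785.8625 + 1484.711 = 3270.5735 µg/L·hr

AUC = 3271 µg/L·hr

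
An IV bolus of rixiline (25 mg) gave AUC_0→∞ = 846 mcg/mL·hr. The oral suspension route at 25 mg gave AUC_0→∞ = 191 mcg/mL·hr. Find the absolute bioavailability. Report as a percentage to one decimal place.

F = 22.6%

F = (AUC_ev / D_ev) / (AUC_iv / D_iv)
  = (191/25) / (846/25)
  = 7.64 / 33.84 = 0.2258
  = 22.58%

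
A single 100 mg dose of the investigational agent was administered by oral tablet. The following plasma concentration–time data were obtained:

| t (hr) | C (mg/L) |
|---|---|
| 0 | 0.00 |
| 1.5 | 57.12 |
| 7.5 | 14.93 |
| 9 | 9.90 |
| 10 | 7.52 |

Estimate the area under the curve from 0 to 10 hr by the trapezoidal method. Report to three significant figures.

AUC = 286 mg/L·hr

Trapezoidal AUC_0→10:
  [0→1.5]: (0.00+57.12)/2 × 1.5 = 42.84
  [1.5→7.5]: (57.12+14.93)/2 × 6 = 216.15
  [7.5→9]: (14.93+9.90)/2 × 1.5 = 18.6225
  [9→10]: (9.90+7.52)/2 × 1 = 8.71
  Sum = 286.3225 mg/L·hr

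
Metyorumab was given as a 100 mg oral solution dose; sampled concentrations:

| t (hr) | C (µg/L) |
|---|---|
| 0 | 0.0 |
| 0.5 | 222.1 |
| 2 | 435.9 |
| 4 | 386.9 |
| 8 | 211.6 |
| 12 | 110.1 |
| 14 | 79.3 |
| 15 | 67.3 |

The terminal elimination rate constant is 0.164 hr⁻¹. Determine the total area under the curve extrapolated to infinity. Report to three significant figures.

Trapezoidal AUC_0→15:
  [0→0.5]: (0.0+222.1)/2 × 0.5 = 55.525
  [0.5→2]: (222.1+435.9)/2 × 1.5 = 493.5
  [2→4]: (435.9+386.9)/2 × 2 = 822.8
  [4→8]: (386.9+211.6)/2 × 4 = 1197.0
  [8→12]: (211.6+110.1)/2 × 4 = 643.4
  [12→14]: (110.1+79.3)/2 × 2 = 189.4
  [14→15]: (79.3+67.3)/2 × 1 = 73.3
  Sum = 3474.925 µg/L·hr
Extrapolated tail: C_last / k_e = 67.3 / 0.164 = 410.366
AUC_0→∞ = 3474.925 + 410.366 = 3885.291 µg/L·hr

AUC = 3890 µg/L·hr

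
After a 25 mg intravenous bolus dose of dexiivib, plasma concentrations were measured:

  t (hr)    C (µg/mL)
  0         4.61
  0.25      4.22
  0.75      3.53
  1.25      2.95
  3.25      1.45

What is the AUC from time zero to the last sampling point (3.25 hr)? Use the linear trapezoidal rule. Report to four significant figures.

Trapezoidal AUC_0→3.25:
  [0→0.25]: (4.61+4.22)/2 × 0.25 = 1.10375
  [0.25→0.75]: (4.22+3.53)/2 × 0.5 = 1.9375
  [0.75→1.25]: (3.53+2.95)/2 × 0.5 = 1.62
  [1.25→3.25]: (2.95+1.45)/2 × 2 = 4.4
  Sum = 9.06125 µg/mL·hr

AUC = 9.061 µg/mL·hr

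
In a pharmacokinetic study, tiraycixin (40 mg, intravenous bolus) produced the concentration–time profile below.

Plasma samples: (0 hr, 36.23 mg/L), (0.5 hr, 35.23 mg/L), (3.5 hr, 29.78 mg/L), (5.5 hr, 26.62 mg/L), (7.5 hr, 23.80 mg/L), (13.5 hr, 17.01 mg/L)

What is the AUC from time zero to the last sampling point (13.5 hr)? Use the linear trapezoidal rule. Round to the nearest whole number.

Trapezoidal AUC_0→13.5:
  [0→0.5]: (36.23+35.23)/2 × 0.5 = 17.865
  [0.5→3.5]: (35.23+29.78)/2 × 3 = 97.515
  [3.5→5.5]: (29.78+26.62)/2 × 2 = 56.4
  [5.5→7.5]: (26.62+23.80)/2 × 2 = 50.42
  [7.5→13.5]: (23.80+17.01)/2 × 6 = 122.43
  Sum = 344.63 mg/L·hr

AUC = 345 mg/L·hr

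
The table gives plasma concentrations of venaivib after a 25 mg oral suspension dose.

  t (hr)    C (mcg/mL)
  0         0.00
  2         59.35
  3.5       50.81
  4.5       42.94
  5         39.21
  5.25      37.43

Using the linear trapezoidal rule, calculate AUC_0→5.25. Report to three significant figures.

AUC = 219 mcg/mL·hr

Trapezoidal AUC_0→5.25:
  [0→2]: (0.00+59.35)/2 × 2 = 59.35
  [2→3.5]: (59.35+50.81)/2 × 1.5 = 82.62
  [3.5→4.5]: (50.81+42.94)/2 × 1 = 46.875
  [4.5→5]: (42.94+39.21)/2 × 0.5 = 20.5375
  [5→5.25]: (39.21+37.43)/2 × 0.25 = 9.58
  Sum = 218.9625 mcg/mL·hr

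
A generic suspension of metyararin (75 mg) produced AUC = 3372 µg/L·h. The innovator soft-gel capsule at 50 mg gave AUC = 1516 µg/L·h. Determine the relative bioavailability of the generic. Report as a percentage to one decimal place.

F_rel = (AUC_test/D_test) / (AUC_ref/D_ref)
      = (3372/75) / (1516/50)
      = 44.96 / 30.32 = 1.4828 = 148.28%

F_rel = 148.3%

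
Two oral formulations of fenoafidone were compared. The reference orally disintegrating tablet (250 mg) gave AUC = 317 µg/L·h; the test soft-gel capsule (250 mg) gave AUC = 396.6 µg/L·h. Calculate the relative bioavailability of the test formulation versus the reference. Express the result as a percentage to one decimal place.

F_rel = 125.1%

F_rel = (AUC_test/D_test) / (AUC_ref/D_ref)
      = (396.6/250) / (317/250)
      = 1.5864 / 1.268 = 1.2511 = 125.11%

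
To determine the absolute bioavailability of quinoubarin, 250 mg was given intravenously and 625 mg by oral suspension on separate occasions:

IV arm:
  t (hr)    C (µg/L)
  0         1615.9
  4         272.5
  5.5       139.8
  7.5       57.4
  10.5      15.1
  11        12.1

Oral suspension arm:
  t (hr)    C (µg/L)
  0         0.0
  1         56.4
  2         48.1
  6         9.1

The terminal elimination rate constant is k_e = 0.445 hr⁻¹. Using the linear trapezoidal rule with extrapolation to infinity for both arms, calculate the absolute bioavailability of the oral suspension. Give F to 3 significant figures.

F = 0.0195

Trapezoidal AUC_0→11 (IV):
  [0→4]: (1615.9+272.5)/2 × 4 = 3776.8
  [4→5.5]: (272.5+139.8)/2 × 1.5 = 309.225
  [5.5→7.5]: (139.8+57.4)/2 × 2 = 197.2
  [7.5→10.5]: (57.4+15.1)/2 × 3 = 108.75
  [10.5→11]: (15.1+12.1)/2 × 0.5 = 6.8
  Sum = 4398.775 µg/L·hr
IV tail: 12.1/0.445 = 27.191; AUC_iv,0→∞ = 4398.775 + 27.191 = 4425.966 µg/L·hr
Trapezoidal AUC_0→6 (oral suspension):
  [0→1]: (0.0+56.4)/2 × 1 = 28.2
  [1→2]: (56.4+48.1)/2 × 1 = 52.25
  [2→6]: (48.1+9.1)/2 × 4 = 114.4
  Sum = 194.85 µg/L·hr
oral suspension tail: 9.1/0.445 = 20.449; AUC_ev,0→∞ = 194.85 + 20.449 = 215.299 µg/L·hr
F = (AUC_ev/D_ev)/(AUC_iv/D_iv) = (215.299/625)/(4425.966/250) = 0.3444784/17.703864 = 0.0195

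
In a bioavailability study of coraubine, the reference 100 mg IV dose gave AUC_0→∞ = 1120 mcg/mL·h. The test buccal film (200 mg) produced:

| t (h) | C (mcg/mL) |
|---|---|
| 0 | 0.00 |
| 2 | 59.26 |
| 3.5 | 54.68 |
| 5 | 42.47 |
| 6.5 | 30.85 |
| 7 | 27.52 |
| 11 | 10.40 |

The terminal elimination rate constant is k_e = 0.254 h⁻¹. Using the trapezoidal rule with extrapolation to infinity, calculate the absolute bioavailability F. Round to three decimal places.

F = 0.180

Trapezoidal AUC_0→11 (buccal film):
  [0→2]: (0.00+59.26)/2 × 2 = 59.26
  [2→3.5]: (59.26+54.68)/2 × 1.5 = 85.455
  [3.5→5]: (54.68+42.47)/2 × 1.5 = 72.8625
  [5→6.5]: (42.47+30.85)/2 × 1.5 = 54.99
  [6.5→7]: (30.85+27.52)/2 × 0.5 = 14.5925
  [7→11]: (27.52+10.40)/2 × 4 = 75.84
  Sum = 363.0 mcg/mL·h
Tail: C_last/k_e = 10.40/0.254 = 40.945
AUC_0→∞ (buccal film) = 363.0 + 40.945 = 403.945 mcg/mL·h
F = (AUC_ev/D_ev)/(AUC_iv/D_iv) = (403.945/200)/(1120/100) = 2.019725/11.2 = 0.1803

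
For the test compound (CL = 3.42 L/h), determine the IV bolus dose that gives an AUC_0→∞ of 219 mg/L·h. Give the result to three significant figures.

Dose_iv = CL × AUC_0→∞
     = 3.42 × 219 = 748.98 mg

Dose = 749 mg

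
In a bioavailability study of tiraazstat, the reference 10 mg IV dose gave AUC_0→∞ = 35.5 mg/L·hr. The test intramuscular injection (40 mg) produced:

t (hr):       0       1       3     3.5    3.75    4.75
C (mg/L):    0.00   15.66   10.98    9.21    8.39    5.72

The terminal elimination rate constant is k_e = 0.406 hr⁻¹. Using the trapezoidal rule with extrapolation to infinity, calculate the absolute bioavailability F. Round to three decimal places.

Trapezoidal AUC_0→4.75 (intramuscular injection):
  [0→1]: (0.00+15.66)/2 × 1 = 7.83
  [1→3]: (15.66+10.98)/2 × 2 = 26.64
  [3→3.5]: (10.98+9.21)/2 × 0.5 = 5.0475
  [3.5→3.75]: (9.21+8.39)/2 × 0.25 = 2.2
  [3.75→4.75]: (8.39+5.72)/2 × 1 = 7.055
  Sum = 48.7725 mg/L·hr
Tail: C_last/k_e = 5.72/0.406 = 14.089
AUC_0→∞ (intramuscular injection) = 48.7725 + 14.089 = 62.8615 mg/L·hr
F = (AUC_ev/D_ev)/(AUC_iv/D_iv) = (62.8615/40)/(35.5/10) = 1.5715375/3.55 = 0.4427

F = 0.443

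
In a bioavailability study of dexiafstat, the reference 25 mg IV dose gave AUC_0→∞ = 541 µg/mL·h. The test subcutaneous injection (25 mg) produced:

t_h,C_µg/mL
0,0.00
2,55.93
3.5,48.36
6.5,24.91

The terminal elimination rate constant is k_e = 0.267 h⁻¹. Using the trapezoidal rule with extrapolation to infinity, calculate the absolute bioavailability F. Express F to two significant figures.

F = 0.62

Trapezoidal AUC_0→6.5 (subcutaneous injection):
  [0→2]: (0.00+55.93)/2 × 2 = 55.93
  [2→3.5]: (55.93+48.36)/2 × 1.5 = 78.2175
  [3.5→6.5]: (48.36+24.91)/2 × 3 = 109.905
  Sum = 244.0525 µg/mL·h
Tail: C_last/k_e = 24.91/0.267 = 93.296
AUC_0→∞ (subcutaneous injection) = 244.0525 + 93.296 = 337.3485 µg/mL·h
F = (AUC_ev/D_ev)/(AUC_iv/D_iv) = (337.3485/25)/(541/25) = 13.49394/21.64 = 0.6236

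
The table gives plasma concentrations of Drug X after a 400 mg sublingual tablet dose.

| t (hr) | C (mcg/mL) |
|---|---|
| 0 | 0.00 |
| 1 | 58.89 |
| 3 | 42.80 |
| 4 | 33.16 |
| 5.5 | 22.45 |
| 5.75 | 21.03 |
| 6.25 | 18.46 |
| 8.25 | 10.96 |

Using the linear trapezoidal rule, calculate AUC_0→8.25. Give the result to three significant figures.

AUC = 256 mcg/mL·hr

Trapezoidal AUC_0→8.25:
  [0→1]: (0.00+58.89)/2 × 1 = 29.445
  [1→3]: (58.89+42.80)/2 × 2 = 101.69
  [3→4]: (42.80+33.16)/2 × 1 = 37.98
  [4→5.5]: (33.16+22.45)/2 × 1.5 = 41.7075
  [5.5→5.75]: (22.45+21.03)/2 × 0.25 = 5.435
  [5.75→6.25]: (21.03+18.46)/2 × 0.5 = 9.8725
  [6.25→8.25]: (18.46+10.96)/2 × 2 = 29.42
  Sum = 255.55 mcg/mL·hr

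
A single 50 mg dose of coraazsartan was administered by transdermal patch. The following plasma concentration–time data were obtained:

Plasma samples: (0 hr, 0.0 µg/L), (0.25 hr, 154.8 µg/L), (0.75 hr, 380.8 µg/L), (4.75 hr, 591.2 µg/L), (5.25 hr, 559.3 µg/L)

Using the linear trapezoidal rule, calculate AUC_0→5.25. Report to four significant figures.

Trapezoidal AUC_0→5.25:
  [0→0.25]: (0.0+154.8)/2 × 0.25 = 19.35
  [0.25→0.75]: (154.8+380.8)/2 × 0.5 = 133.9
  [0.75→4.75]: (380.8+591.2)/2 × 4 = 1944.0
  [4.75→5.25]: (591.2+559.3)/2 × 0.5 = 287.625
  Sum = 2384.875 µg/L·hr

AUC = 2385 µg/L·hr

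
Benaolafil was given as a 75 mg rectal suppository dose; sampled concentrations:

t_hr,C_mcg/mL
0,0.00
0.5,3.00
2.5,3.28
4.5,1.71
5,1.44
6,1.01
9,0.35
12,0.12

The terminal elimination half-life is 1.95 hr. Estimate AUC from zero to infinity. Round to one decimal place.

Trapezoidal AUC_0→12:
  [0→0.5]: (0.00+3.00)/2 × 0.5 = 0.75
  [0.5→2.5]: (3.00+3.28)/2 × 2 = 6.28
  [2.5→4.5]: (3.28+1.71)/2 × 2 = 4.99
  [4.5→5]: (1.71+1.44)/2 × 0.5 = 0.7875
  [5→6]: (1.44+1.01)/2 × 1 = 1.225
  [6→9]: (1.01+0.35)/2 × 3 = 2.04
  [9→12]: (0.35+0.12)/2 × 3 = 0.705
  Sum = 16.7775 mcg/mL·hr
k_e = ln2 / t½ = 0.693147 / 1.95 = 0.3555 hr^-1
Extrapolated tail: C_last / k_e = 0.12 / 0.3555 = 0.338
AUC_0→∞ = 16.7775 + 0.338 = 17.1155 mcg/mL·hr

AUC = 17.1 mcg/mL·hr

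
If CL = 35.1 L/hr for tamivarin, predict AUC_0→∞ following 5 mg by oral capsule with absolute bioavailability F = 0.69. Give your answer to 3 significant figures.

AUC_0→∞ = F × Dose / CL
        = 0.69 × 5 / 35.1 = 0.0982906 mg/L·hr

AUC = 0.0983 mg/L·hr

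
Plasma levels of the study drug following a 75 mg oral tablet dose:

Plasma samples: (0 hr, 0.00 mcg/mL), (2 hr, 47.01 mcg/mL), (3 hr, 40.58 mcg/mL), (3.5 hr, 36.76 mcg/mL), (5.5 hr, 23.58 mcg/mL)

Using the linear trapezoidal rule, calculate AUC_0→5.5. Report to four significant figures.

Trapezoidal AUC_0→5.5:
  [0→2]: (0.00+47.01)/2 × 2 = 47.01
  [2→3]: (47.01+40.58)/2 × 1 = 43.795
  [3→3.5]: (40.58+36.76)/2 × 0.5 = 19.335
  [3.5→5.5]: (36.76+23.58)/2 × 2 = 60.34
  Sum = 170.48 mcg/mL·hr

AUC = 170.5 mcg/mL·hr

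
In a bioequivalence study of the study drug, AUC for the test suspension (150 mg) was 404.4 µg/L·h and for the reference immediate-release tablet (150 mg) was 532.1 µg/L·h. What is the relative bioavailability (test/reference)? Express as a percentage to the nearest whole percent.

F_rel = 76%

F_rel = (AUC_test/D_test) / (AUC_ref/D_ref)
      = (404.4/150) / (532.1/150)
      = 2.696 / 3.54733 = 0.7600 = 76.00%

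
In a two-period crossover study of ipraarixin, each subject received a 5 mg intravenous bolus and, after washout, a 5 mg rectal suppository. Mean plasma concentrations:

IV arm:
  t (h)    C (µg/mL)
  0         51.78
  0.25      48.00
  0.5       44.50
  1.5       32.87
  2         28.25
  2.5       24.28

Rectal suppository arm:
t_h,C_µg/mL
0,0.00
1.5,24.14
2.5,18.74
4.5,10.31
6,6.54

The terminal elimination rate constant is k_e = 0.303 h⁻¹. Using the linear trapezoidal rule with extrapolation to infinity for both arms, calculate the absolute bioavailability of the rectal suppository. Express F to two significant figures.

Trapezoidal AUC_0→2.5 (IV):
  [0→0.25]: (51.78+48.00)/2 × 0.25 = 12.4725
  [0.25→0.5]: (48.00+44.50)/2 × 0.25 = 11.5625
  [0.5→1.5]: (44.50+32.87)/2 × 1 = 38.685
  [1.5→2]: (32.87+28.25)/2 × 0.5 = 15.28
  [2→2.5]: (28.25+24.28)/2 × 0.5 = 13.1325
  Sum = 91.1325 µg/mL·h
IV tail: 24.28/0.303 = 80.132; AUC_iv,0→∞ = 91.1325 + 80.132 = 171.2645 µg/mL·h
Trapezoidal AUC_0→6 (rectal suppository):
  [0→1.5]: (0.00+24.14)/2 × 1.5 = 18.105
  [1.5→2.5]: (24.14+18.74)/2 × 1 = 21.44
  [2.5→4.5]: (18.74+10.31)/2 × 2 = 29.05
  [4.5→6]: (10.31+6.54)/2 × 1.5 = 12.6375
  Sum = 81.2325 µg/mL·h
rectal suppository tail: 6.54/0.303 = 21.584; AUC_ev,0→∞ = 81.2325 + 21.584 = 102.8165 µg/mL·h
F = (AUC_ev/D_ev)/(AUC_iv/D_iv) = (102.8165/5)/(171.2645/5) = 20.5633/34.2529 = 0.6003

F = 0.60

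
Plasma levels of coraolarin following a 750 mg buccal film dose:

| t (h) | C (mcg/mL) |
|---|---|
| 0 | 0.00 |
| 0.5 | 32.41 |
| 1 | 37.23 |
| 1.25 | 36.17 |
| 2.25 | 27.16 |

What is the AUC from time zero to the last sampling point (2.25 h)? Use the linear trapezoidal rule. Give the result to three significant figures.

Trapezoidal AUC_0→2.25:
  [0→0.5]: (0.00+32.41)/2 × 0.5 = 8.1025
  [0.5→1]: (32.41+37.23)/2 × 0.5 = 17.41
  [1→1.25]: (37.23+36.17)/2 × 0.25 = 9.175
  [1.25→2.25]: (36.17+27.16)/2 × 1 = 31.665
  Sum = 66.3525 mcg/mL·h

AUC = 66.4 mcg/mL·h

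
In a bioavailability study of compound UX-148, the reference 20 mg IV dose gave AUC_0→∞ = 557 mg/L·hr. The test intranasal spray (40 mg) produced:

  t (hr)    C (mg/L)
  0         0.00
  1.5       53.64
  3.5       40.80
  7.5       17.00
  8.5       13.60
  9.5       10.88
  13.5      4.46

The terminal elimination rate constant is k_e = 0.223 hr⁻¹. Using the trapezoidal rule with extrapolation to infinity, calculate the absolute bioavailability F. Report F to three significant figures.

F = 0.295

Trapezoidal AUC_0→13.5 (intranasal spray):
  [0→1.5]: (0.00+53.64)/2 × 1.5 = 40.23
  [1.5→3.5]: (53.64+40.80)/2 × 2 = 94.44
  [3.5→7.5]: (40.80+17.00)/2 × 4 = 115.6
  [7.5→8.5]: (17.00+13.60)/2 × 1 = 15.3
  [8.5→9.5]: (13.60+10.88)/2 × 1 = 12.24
  [9.5→13.5]: (10.88+4.46)/2 × 4 = 30.68
  Sum = 308.49 mg/L·hr
Tail: C_last/k_e = 4.46/0.223 = 20.000
AUC_0→∞ (intranasal spray) = 308.49 + 20.000 = 328.49 mg/L·hr
F = (AUC_ev/D_ev)/(AUC_iv/D_iv) = (328.49/40)/(557/20) = 8.21225/27.85 = 0.2949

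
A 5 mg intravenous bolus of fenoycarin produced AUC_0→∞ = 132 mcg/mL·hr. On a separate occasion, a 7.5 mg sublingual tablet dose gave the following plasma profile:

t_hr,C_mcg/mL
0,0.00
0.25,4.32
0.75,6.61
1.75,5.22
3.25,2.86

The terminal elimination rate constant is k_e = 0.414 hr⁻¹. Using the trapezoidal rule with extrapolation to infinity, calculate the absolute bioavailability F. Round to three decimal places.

Trapezoidal AUC_0→3.25 (sublingual tablet):
  [0→0.25]: (0.00+4.32)/2 × 0.25 = 0.54
  [0.25→0.75]: (4.32+6.61)/2 × 0.5 = 2.7325
  [0.75→1.75]: (6.61+5.22)/2 × 1 = 5.915
  [1.75→3.25]: (5.22+2.86)/2 × 1.5 = 6.06
  Sum = 15.2475 mcg/mL·hr
Tail: C_last/k_e = 2.86/0.414 = 6.908
AUC_0→∞ (sublingual tablet) = 15.2475 + 6.908 = 22.1555 mcg/mL·hr
F = (AUC_ev/D_ev)/(AUC_iv/D_iv) = (22.1555/7.5)/(132/5) = 2.95407/26.4 = 0.1119

F = 0.112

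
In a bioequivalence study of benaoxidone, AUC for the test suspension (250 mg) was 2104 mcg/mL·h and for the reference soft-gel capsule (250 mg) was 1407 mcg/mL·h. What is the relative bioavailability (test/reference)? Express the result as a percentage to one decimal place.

F_rel = 149.5%

F_rel = (AUC_test/D_test) / (AUC_ref/D_ref)
      = (2104/250) / (1407/250)
      = 8.416 / 5.628 = 1.4954 = 149.54%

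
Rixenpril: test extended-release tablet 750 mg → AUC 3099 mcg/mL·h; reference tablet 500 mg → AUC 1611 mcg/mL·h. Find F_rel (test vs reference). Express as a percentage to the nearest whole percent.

F_rel = 128%

F_rel = (AUC_test/D_test) / (AUC_ref/D_ref)
      = (3099/750) / (1611/500)
      = 4.132 / 3.222 = 1.2824 = 128.24%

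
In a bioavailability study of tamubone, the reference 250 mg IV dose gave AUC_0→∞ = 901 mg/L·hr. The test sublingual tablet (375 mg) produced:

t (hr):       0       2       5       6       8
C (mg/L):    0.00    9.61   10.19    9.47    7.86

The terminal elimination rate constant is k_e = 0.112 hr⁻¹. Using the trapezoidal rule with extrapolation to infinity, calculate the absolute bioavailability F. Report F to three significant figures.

F = 0.101

Trapezoidal AUC_0→8 (sublingual tablet):
  [0→2]: (0.00+9.61)/2 × 2 = 9.61
  [2→5]: (9.61+10.19)/2 × 3 = 29.7
  [5→6]: (10.19+9.47)/2 × 1 = 9.83
  [6→8]: (9.47+7.86)/2 × 2 = 17.33
  Sum = 66.47 mg/L·hr
Tail: C_last/k_e = 7.86/0.112 = 70.179
AUC_0→∞ (sublingual tablet) = 66.47 + 70.179 = 136.649 mg/L·hr
F = (AUC_ev/D_ev)/(AUC_iv/D_iv) = (136.649/375)/(901/250) = 0.364397/3.604 = 0.1011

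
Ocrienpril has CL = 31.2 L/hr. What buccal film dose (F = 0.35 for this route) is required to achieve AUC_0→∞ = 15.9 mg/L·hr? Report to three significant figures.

Dose = 1420 mg

Dose = CL × AUC_0→∞ / F
     = 31.2 × 15.9 / 0.35 = 1417.37 mg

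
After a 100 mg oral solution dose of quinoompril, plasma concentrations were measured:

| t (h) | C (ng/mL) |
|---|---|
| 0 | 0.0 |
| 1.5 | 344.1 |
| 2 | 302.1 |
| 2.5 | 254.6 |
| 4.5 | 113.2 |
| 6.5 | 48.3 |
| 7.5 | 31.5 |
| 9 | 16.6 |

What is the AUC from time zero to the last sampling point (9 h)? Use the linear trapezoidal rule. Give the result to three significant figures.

AUC = 1160 ng/mL·h

Trapezoidal AUC_0→9:
  [0→1.5]: (0.0+344.1)/2 × 1.5 = 258.075
  [1.5→2]: (344.1+302.1)/2 × 0.5 = 161.55
  [2→2.5]: (302.1+254.6)/2 × 0.5 = 139.175
  [2.5→4.5]: (254.6+113.2)/2 × 2 = 367.8
  [4.5→6.5]: (113.2+48.3)/2 × 2 = 161.5
  [6.5→7.5]: (48.3+31.5)/2 × 1 = 39.9
  [7.5→9]: (31.5+16.6)/2 × 1.5 = 36.075
  Sum = 1164.075 ng/mL·h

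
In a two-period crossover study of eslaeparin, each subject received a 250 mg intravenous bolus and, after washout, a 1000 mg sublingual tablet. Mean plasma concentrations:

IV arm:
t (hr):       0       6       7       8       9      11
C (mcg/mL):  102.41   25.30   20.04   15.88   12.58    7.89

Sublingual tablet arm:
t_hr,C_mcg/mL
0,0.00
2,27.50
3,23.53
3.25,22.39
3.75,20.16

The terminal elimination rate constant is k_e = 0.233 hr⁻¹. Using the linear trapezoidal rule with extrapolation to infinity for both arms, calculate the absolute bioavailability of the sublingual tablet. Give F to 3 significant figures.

F = 0.0792

Trapezoidal AUC_0→11 (IV):
  [0→6]: (102.41+25.30)/2 × 6 = 383.13
  [6→7]: (25.30+20.04)/2 × 1 = 22.67
  [7→8]: (20.04+15.88)/2 × 1 = 17.96
  [8→9]: (15.88+12.58)/2 × 1 = 14.23
  [9→11]: (12.58+7.89)/2 × 2 = 20.47
  Sum = 458.46 mcg/mL·hr
IV tail: 7.89/0.233 = 33.863; AUC_iv,0→∞ = 458.46 + 33.863 = 492.323 mcg/mL·hr
Trapezoidal AUC_0→3.75 (sublingual tablet):
  [0→2]: (0.00+27.50)/2 × 2 = 27.5
  [2→3]: (27.50+23.53)/2 × 1 = 25.515
  [3→3.25]: (23.53+22.39)/2 × 0.25 = 5.74
  [3.25→3.75]: (22.39+20.16)/2 × 0.5 = 10.6375
  Sum = 69.3925 mcg/mL·hr
sublingual tablet tail: 20.16/0.233 = 86.524; AUC_ev,0→∞ = 69.3925 + 86.524 = 155.9165 mcg/mL·hr
F = (AUC_ev/D_ev)/(AUC_iv/D_iv) = (155.9165/1000)/(492.323/250) = 0.1559165/1.969292 = 0.0792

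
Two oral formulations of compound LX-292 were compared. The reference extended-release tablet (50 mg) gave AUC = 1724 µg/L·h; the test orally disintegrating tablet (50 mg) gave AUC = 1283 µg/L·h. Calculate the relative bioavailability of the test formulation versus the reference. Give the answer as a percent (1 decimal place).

F_rel = (AUC_test/D_test) / (AUC_ref/D_ref)
      = (1283/50) / (1724/50)
      = 25.66 / 34.48 = 0.7442 = 74.42%

F_rel = 74.4%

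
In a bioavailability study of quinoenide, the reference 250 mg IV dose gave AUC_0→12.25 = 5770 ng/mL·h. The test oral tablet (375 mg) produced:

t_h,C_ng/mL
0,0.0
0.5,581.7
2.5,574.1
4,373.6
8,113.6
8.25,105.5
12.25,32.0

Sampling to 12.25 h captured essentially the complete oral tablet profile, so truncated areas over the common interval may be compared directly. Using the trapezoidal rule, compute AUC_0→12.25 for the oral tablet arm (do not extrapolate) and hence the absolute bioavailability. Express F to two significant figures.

Trapezoidal AUC_0→12.25 (oral tablet):
  [0→0.5]: (0.0+581.7)/2 × 0.5 = 145.425
  [0.5→2.5]: (581.7+574.1)/2 × 2 = 1155.8
  [2.5→4]: (574.1+373.6)/2 × 1.5 = 710.775
  [4→8]: (373.6+113.6)/2 × 4 = 974.4
  [8→8.25]: (113.6+105.5)/2 × 0.25 = 27.3875
  [8.25→12.25]: (105.5+32.0)/2 × 4 = 275.0
  Sum = 3288.7875 ng/mL·h
F = (AUC_ev/D_ev)/(AUC_iv/D_iv) = (3288.7875/375)/(5770/250) = 8.7701/23.08 = 0.3800

F = 0.38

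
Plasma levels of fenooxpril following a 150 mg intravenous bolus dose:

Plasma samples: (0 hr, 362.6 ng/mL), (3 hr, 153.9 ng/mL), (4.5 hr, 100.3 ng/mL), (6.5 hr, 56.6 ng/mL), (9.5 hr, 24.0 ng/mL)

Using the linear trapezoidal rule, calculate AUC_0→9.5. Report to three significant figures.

Trapezoidal AUC_0→9.5:
  [0→3]: (362.6+153.9)/2 × 3 = 774.75
  [3→4.5]: (153.9+100.3)/2 × 1.5 = 190.65
  [4.5→6.5]: (100.3+56.6)/2 × 2 = 156.9
  [6.5→9.5]: (56.6+24.0)/2 × 3 = 120.9
  Sum = 1243.2 ng/mL·hr

AUC = 1240 ng/mL·hr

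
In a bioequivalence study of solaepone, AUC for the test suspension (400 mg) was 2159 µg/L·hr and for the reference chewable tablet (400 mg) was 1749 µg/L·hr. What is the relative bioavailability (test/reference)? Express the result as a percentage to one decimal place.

F_rel = (AUC_test/D_test) / (AUC_ref/D_ref)
      = (2159/400) / (1749/400)
      = 5.3975 / 4.3725 = 1.2344 = 123.44%

F_rel = 123.4%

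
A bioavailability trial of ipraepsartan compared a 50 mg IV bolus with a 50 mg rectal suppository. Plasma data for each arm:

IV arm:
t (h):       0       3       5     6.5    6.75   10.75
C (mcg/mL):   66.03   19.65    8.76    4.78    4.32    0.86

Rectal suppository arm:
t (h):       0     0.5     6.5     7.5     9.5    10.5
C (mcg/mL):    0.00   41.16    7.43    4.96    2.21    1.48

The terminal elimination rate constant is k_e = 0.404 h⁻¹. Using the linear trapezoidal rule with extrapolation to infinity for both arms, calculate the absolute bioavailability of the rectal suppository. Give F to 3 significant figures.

Trapezoidal AUC_0→10.75 (IV):
  [0→3]: (66.03+19.65)/2 × 3 = 128.52
  [3→5]: (19.65+8.76)/2 × 2 = 28.41
  [5→6.5]: (8.76+4.78)/2 × 1.5 = 10.155
  [6.5→6.75]: (4.78+4.32)/2 × 0.25 = 1.1375
  [6.75→10.75]: (4.32+0.86)/2 × 4 = 10.36
  Sum = 178.5825 mcg/mL·h
IV tail: 0.86/0.404 = 2.129; AUC_iv,0→∞ = 178.5825 + 2.129 = 180.7115 mcg/mL·h
Trapezoidal AUC_0→10.5 (rectal suppository):
  [0→0.5]: (0.00+41.16)/2 × 0.5 = 10.29
  [0.5→6.5]: (41.16+7.43)/2 × 6 = 145.77
  [6.5→7.5]: (7.43+4.96)/2 × 1 = 6.195
  [7.5→9.5]: (4.96+2.21)/2 × 2 = 7.17
  [9.5→10.5]: (2.21+1.48)/2 × 1 = 1.845
  Sum = 171.27 mcg/mL·h
rectal suppository tail: 1.48/0.404 = 3.663; AUC_ev,0→∞ = 171.27 + 3.663 = 174.933 mcg/mL·h
F = (AUC_ev/D_ev)/(AUC_iv/D_iv) = (174.933/50)/(180.7115/50) = 3.49866/3.61423 = 0.9680

F = 0.968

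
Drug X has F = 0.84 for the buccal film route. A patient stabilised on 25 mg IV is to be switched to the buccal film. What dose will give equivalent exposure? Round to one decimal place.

For equal systemic exposure: F × D_ev = D_iv
D_ev = D_iv / F = 25 / 0.84 = 29.7619 mg

D_buccal = 29.8 mg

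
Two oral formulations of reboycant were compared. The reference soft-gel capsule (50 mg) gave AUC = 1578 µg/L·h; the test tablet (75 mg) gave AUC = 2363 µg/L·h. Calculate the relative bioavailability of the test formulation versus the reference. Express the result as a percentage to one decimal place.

F_rel = 99.8%

F_rel = (AUC_test/D_test) / (AUC_ref/D_ref)
      = (2363/75) / (1578/50)
      = 31.5067 / 31.56 = 0.9983 = 99.83%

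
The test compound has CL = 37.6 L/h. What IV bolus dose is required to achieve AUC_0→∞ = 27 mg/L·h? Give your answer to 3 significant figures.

Dose_iv = CL × AUC_0→∞
     = 37.6 × 27 = 1015.2 mg

Dose = 1020 mg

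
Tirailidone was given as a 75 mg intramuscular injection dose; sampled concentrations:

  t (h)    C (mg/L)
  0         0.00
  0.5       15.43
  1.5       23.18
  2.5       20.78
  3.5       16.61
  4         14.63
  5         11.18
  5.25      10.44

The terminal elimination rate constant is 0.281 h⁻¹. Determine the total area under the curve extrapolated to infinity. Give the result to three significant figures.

Trapezoidal AUC_0→5.25:
  [0→0.5]: (0.00+15.43)/2 × 0.5 = 3.8575
  [0.5→1.5]: (15.43+23.18)/2 × 1 = 19.305
  [1.5→2.5]: (23.18+20.78)/2 × 1 = 21.98
  [2.5→3.5]: (20.78+16.61)/2 × 1 = 18.695
  [3.5→4]: (16.61+14.63)/2 × 0.5 = 7.81
  [4→5]: (14.63+11.18)/2 × 1 = 12.905
  [5→5.25]: (11.18+10.44)/2 × 0.25 = 2.7025
  Sum = 87.255 mg/L·h
Extrapolated tail: C_last / k_e = 10.44 / 0.281 = 37.153
AUC_0→∞ = 87.255 + 37.153 = 124.408 mg/L·h

AUC = 124 mg/L·h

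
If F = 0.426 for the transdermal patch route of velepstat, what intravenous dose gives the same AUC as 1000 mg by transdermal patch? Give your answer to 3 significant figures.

Systemic exposure from an extravascular dose = F × D_ev, so the equivalent IV dose is F × D_ev.
D_iv = F × D_ev = 0.426 × 1000 = 426 mg

D_iv = 426 mg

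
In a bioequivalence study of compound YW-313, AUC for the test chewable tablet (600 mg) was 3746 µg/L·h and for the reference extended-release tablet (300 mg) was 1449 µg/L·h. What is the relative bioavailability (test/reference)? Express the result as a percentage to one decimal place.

F_rel = 129.3%

F_rel = (AUC_test/D_test) / (AUC_ref/D_ref)
      = (3746/600) / (1449/300)
      = 6.24333 / 4.83 = 1.2926 = 129.26%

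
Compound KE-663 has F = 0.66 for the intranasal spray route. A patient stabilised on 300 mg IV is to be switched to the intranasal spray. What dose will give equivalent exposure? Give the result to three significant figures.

D_intranasal = 455 mg

For equal systemic exposure: F × D_ev = D_iv
D_ev = D_iv / F = 300 / 0.66 = 454.545 mg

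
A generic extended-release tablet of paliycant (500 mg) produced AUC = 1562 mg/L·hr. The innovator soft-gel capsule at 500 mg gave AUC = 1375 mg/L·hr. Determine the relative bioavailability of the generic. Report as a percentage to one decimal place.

F_rel = 113.6%

F_rel = (AUC_test/D_test) / (AUC_ref/D_ref)
      = (1562/500) / (1375/500)
      = 3.124 / 2.75 = 1.1360 = 113.60%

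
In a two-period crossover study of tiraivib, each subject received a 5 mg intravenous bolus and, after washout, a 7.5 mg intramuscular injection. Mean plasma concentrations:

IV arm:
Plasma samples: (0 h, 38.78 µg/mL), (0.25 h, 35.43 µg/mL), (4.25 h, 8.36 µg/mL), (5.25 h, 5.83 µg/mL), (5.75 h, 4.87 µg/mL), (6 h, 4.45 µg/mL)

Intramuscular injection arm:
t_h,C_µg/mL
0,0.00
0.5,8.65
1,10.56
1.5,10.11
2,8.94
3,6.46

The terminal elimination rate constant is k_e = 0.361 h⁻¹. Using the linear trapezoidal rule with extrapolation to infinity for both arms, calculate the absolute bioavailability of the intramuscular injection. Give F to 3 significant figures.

F = 0.236

Trapezoidal AUC_0→6 (IV):
  [0→0.25]: (38.78+35.43)/2 × 0.25 = 9.27625
  [0.25→4.25]: (35.43+8.36)/2 × 4 = 87.58
  [4.25→5.25]: (8.36+5.83)/2 × 1 = 7.095
  [5.25→5.75]: (5.83+4.87)/2 × 0.5 = 2.675
  [5.75→6]: (4.87+4.45)/2 × 0.25 = 1.165
  Sum = 107.79125 µg/mL·h
IV tail: 4.45/0.361 = 12.327; AUC_iv,0→∞ = 107.79125 + 12.327 = 120.11825 µg/mL·h
Trapezoidal AUC_0→3 (intramuscular injection):
  [0→0.5]: (0.00+8.65)/2 × 0.5 = 2.1625
  [0.5→1]: (8.65+10.56)/2 × 0.5 = 4.8025
  [1→1.5]: (10.56+10.11)/2 × 0.5 = 5.1675
  [1.5→2]: (10.11+8.94)/2 × 0.5 = 4.7625
  [2→3]: (8.94+6.46)/2 × 1 = 7.7
  Sum = 24.595 µg/mL·h
intramuscular injection tail: 6.46/0.361 = 17.895; AUC_ev,0→∞ = 24.595 + 17.895 = 42.49 µg/mL·h
F = (AUC_ev/D_ev)/(AUC_iv/D_iv) = (42.49/7.5)/(120.11825/5) = 5.66533/24.02365 = 0.2358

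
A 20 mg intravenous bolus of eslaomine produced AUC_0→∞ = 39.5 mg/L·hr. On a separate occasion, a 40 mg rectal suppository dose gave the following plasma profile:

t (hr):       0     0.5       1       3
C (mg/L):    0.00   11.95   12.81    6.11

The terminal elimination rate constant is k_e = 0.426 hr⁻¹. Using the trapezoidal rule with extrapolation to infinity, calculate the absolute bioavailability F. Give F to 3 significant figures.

Trapezoidal AUC_0→3 (rectal suppository):
  [0→0.5]: (0.00+11.95)/2 × 0.5 = 2.9875
  [0.5→1]: (11.95+12.81)/2 × 0.5 = 6.19
  [1→3]: (12.81+6.11)/2 × 2 = 18.92
  Sum = 28.0975 mg/L·hr
Tail: C_last/k_e = 6.11/0.426 = 14.343
AUC_0→∞ (rectal suppository) = 28.0975 + 14.343 = 42.4405 mg/L·hr
F = (AUC_ev/D_ev)/(AUC_iv/D_iv) = (42.4405/40)/(39.5/20) = 1.0610125/1.975 = 0.5372

F = 0.537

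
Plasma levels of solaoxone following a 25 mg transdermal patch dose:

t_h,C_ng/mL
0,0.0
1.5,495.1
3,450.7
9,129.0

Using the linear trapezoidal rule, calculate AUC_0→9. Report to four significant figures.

AUC = 2820 ng/mL·h

Trapezoidal AUC_0→9:
  [0→1.5]: (0.0+495.1)/2 × 1.5 = 371.325
  [1.5→3]: (495.1+450.7)/2 × 1.5 = 709.35
  [3→9]: (450.7+129.0)/2 × 6 = 1739.1
  Sum = 2819.775 ng/mL·h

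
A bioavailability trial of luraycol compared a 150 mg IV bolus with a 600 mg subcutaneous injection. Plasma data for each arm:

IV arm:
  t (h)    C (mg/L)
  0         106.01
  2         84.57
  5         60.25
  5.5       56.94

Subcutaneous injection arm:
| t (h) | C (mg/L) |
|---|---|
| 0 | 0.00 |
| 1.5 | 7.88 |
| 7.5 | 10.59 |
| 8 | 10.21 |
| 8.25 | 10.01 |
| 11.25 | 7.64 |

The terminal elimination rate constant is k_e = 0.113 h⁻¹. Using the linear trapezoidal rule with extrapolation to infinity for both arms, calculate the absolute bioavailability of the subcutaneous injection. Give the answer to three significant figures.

F = 0.0433

Trapezoidal AUC_0→5.5 (IV):
  [0→2]: (106.01+84.57)/2 × 2 = 190.58
  [2→5]: (84.57+60.25)/2 × 3 = 217.23
  [5→5.5]: (60.25+56.94)/2 × 0.5 = 29.2975
  Sum = 437.1075 mg/L·h
IV tail: 56.94/0.113 = 503.894; AUC_iv,0→∞ = 437.1075 + 503.894 = 941.0015 mg/L·h
Trapezoidal AUC_0→11.25 (subcutaneous injection):
  [0→1.5]: (0.00+7.88)/2 × 1.5 = 5.91
  [1.5→7.5]: (7.88+10.59)/2 × 6 = 55.41
  [7.5→8]: (10.59+10.21)/2 × 0.5 = 5.2
  [8→8.25]: (10.21+10.01)/2 × 0.25 = 2.5275
  [8.25→11.25]: (10.01+7.64)/2 × 3 = 26.475
  Sum = 95.5225 mg/L·h
subcutaneous injection tail: 7.64/0.113 = 67.611; AUC_ev,0→∞ = 95.5225 + 67.611 = 163.1335 mg/L·h
F = (AUC_ev/D_ev)/(AUC_iv/D_iv) = (163.1335/600)/(941.0015/150) = 0.271889/6.27334 = 0.0433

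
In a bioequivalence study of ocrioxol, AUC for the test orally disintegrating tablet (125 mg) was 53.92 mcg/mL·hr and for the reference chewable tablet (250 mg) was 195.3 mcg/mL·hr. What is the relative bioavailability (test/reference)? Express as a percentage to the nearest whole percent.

F_rel = (AUC_test/D_test) / (AUC_ref/D_ref)
      = (53.92/125) / (195.3/250)
      = 0.43136 / 0.7812 = 0.5522 = 55.22%

F_rel = 55%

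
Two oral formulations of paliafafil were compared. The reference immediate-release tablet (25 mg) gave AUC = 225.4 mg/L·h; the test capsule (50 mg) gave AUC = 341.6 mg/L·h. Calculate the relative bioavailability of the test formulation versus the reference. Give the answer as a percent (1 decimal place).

F_rel = (AUC_test/D_test) / (AUC_ref/D_ref)
      = (341.6/50) / (225.4/25)
      = 6.832 / 9.016 = 0.7578 = 75.78%

F_rel = 75.8%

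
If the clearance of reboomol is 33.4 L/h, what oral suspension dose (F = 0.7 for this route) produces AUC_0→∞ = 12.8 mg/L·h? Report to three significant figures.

Dose = CL × AUC_0→∞ / F
     = 33.4 × 12.8 / 0.7 = 610.743 mg

Dose = 611 mg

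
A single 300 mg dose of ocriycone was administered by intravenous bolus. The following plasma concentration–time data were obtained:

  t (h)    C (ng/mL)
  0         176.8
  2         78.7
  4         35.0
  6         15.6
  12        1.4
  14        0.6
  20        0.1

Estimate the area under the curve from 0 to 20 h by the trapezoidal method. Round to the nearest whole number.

AUC = 475 ng/mL·h

Trapezoidal AUC_0→20:
  [0→2]: (176.8+78.7)/2 × 2 = 255.5
  [2→4]: (78.7+35.0)/2 × 2 = 113.7
  [4→6]: (35.0+15.6)/2 × 2 = 50.6
  [6→12]: (15.6+1.4)/2 × 6 = 51.0
  [12→14]: (1.4+0.6)/2 × 2 = 2.0
  [14→20]: (0.6+0.1)/2 × 6 = 2.1
  Sum = 474.9 ng/mL·h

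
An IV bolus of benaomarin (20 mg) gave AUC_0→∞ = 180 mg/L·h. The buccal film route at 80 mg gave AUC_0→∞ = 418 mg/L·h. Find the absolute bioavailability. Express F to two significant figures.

F = (AUC_ev / D_ev) / (AUC_iv / D_iv)
  = (418/80) / (180/20)
  = 5.225 / 9 = 0.5806

F = 0.58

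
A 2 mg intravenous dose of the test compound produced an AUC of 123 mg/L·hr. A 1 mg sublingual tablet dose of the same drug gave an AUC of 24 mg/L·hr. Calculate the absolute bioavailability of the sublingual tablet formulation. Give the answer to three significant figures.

F = (AUC_ev / D_ev) / (AUC_iv / D_iv)
  = (24/1) / (123/2)
  = 24 / 61.5 = 0.3902

F = 0.390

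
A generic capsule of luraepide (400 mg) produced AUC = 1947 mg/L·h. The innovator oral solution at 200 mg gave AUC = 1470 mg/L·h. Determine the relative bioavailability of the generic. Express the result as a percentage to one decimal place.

F_rel = (AUC_test/D_test) / (AUC_ref/D_ref)
      = (1947/400) / (1470/200)
      = 4.8675 / 7.35 = 0.6622 = 66.22%

F_rel = 66.2%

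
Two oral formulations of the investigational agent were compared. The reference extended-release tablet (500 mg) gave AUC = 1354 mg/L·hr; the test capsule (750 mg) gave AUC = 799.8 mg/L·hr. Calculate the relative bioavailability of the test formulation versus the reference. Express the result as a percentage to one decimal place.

F_rel = (AUC_test/D_test) / (AUC_ref/D_ref)
      = (799.8/750) / (1354/500)
      = 1.0664 / 2.708 = 0.3938 = 39.38%

F_rel = 39.4%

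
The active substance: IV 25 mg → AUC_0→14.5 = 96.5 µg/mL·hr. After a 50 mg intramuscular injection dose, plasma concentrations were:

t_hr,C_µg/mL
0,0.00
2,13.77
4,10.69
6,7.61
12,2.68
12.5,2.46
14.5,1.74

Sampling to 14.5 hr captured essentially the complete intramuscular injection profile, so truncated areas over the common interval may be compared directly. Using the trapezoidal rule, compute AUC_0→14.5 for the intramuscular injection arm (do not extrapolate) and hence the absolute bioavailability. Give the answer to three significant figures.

F = 0.481

Trapezoidal AUC_0→14.5 (intramuscular injection):
  [0→2]: (0.00+13.77)/2 × 2 = 13.77
  [2→4]: (13.77+10.69)/2 × 2 = 24.46
  [4→6]: (10.69+7.61)/2 × 2 = 18.3
  [6→12]: (7.61+2.68)/2 × 6 = 30.87
  [12→12.5]: (2.68+2.46)/2 × 0.5 = 1.285
  [12.5→14.5]: (2.46+1.74)/2 × 2 = 4.2
  Sum = 92.885 µg/mL·hr
F = (AUC_ev/D_ev)/(AUC_iv/D_iv) = (92.885/50)/(96.5/25) = 1.8577/3.86 = 0.4813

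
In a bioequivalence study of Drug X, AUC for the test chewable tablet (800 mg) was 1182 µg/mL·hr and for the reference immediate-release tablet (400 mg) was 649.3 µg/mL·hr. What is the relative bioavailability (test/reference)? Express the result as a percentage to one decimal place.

F_rel = 91.0%

F_rel = (AUC_test/D_test) / (AUC_ref/D_ref)
      = (1182/800) / (649.3/400)
      = 1.4775 / 1.62325 = 0.9102 = 91.02%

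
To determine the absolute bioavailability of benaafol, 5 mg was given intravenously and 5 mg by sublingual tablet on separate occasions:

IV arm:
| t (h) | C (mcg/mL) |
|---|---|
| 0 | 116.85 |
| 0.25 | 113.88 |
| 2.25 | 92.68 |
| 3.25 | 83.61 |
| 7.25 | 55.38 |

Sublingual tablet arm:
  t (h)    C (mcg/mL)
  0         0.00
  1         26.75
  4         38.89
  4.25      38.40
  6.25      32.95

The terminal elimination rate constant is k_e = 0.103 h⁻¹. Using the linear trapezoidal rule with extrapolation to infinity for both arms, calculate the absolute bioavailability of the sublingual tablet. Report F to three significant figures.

F = 0.450

Trapezoidal AUC_0→7.25 (IV):
  [0→0.25]: (116.85+113.88)/2 × 0.25 = 28.84125
  [0.25→2.25]: (113.88+92.68)/2 × 2 = 206.56
  [2.25→3.25]: (92.68+83.61)/2 × 1 = 88.145
  [3.25→7.25]: (83.61+55.38)/2 × 4 = 277.98
  Sum = 601.52625 mcg/mL·h
IV tail: 55.38/0.103 = 537.670; AUC_iv,0→∞ = 601.52625 + 537.670 = 1139.19625 mcg/mL·h
Trapezoidal AUC_0→6.25 (sublingual tablet):
  [0→1]: (0.00+26.75)/2 × 1 = 13.375
  [1→4]: (26.75+38.89)/2 × 3 = 98.46
  [4→4.25]: (38.89+38.40)/2 × 0.25 = 9.66125
  [4.25→6.25]: (38.40+32.95)/2 × 2 = 71.35
  Sum = 192.84625 mcg/mL·h
sublingual tablet tail: 32.95/0.103 = 319.903; AUC_ev,0→∞ = 192.84625 + 319.903 = 512.74925 mcg/mL·h
F = (AUC_ev/D_ev)/(AUC_iv/D_iv) = (512.74925/5)/(1139.19625/5) = 102.54985/227.83925 = 0.4501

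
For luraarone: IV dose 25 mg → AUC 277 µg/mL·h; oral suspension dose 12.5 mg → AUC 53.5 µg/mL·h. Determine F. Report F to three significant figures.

F = 0.386

F = (AUC_ev / D_ev) / (AUC_iv / D_iv)
  = (53.5/12.5) / (277/25)
  = 4.28 / 11.08 = 0.3863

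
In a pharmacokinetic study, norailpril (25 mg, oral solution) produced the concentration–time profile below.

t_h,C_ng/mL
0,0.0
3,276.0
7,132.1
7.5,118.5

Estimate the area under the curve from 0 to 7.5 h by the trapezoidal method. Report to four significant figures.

Trapezoidal AUC_0→7.5:
  [0→3]: (0.0+276.0)/2 × 3 = 414.0
  [3→7]: (276.0+132.1)/2 × 4 = 816.2
  [7→7.5]: (132.1+118.5)/2 × 0.5 = 62.65
  Sum = 1292.85 ng/mL·h

AUC = 1293 ng/mL·h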